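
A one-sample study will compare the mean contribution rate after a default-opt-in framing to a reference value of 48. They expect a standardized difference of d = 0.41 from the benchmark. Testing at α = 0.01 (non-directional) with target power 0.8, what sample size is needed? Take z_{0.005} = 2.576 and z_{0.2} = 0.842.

For a one-sample test: n = ((z_{α/2} + z_β) / d)².
z_{α/2} + z_β = 2.576 + 0.842 = 3.418.
n = (3.418 / 0.41)² = 8.337² = 69.50.
Round up.

n = 70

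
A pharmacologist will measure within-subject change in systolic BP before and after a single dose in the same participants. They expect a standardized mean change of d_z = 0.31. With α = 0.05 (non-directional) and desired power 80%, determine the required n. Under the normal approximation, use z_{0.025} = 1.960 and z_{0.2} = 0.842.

For a paired (one-sample on differences) test: n = ((z_{α/2} + z_β) / d)².
z_{α/2} + z_β = 1.960 + 0.842 = 2.802.
n = (2.802 / 0.31)² = 9.039² = 81.70.
Round up.

n = 82 pairs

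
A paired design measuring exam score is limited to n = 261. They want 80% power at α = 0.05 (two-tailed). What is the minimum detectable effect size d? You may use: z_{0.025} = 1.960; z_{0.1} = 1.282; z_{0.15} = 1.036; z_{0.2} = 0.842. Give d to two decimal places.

d_min ≈ 0.17

For a single sample (or paired design) of n = 261: d_min = (z_{α/2} + z_β)/√n.
z-sum = 1.960 + 0.842 = 2.802.
d_min = 2.802 / √261 = 2.802 / 16.155 = 0.173.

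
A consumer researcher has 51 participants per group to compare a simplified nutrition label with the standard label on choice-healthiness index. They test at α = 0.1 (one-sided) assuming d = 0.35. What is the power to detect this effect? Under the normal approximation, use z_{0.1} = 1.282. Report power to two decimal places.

power ≈ 0.69

For two equal groups, power = Φ(d·√(n/2) − z_{α}).
d·√(n/2) = 0.35 × √(51/2) = 0.35 × 5.050 = 1.767.
z_β = 1.767 − 1.282 = 0.485.
Power = Φ(0.485) = 0.686.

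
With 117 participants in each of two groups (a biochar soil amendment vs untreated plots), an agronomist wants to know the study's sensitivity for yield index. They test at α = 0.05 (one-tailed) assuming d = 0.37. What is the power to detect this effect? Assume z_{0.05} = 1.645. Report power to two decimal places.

power ≈ 0.88

For two equal groups, power = Φ(d·√(n/2) − z_{α}).
d·√(n/2) = 0.37 × √(117/2) = 0.37 × 7.649 = 2.830.
z_β = 2.830 − 1.645 = 1.185.
Power = Φ(1.185) = 0.882.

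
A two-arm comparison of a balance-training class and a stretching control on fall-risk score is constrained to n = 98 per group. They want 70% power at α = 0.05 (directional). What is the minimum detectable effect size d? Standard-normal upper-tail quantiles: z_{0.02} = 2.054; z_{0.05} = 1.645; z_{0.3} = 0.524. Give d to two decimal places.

For two independent groups of n = 98 each: d_min = (z_{α} + z_β)·√(2/n).
z-sum = 1.645 + 0.524 = 2.169.
d_min = 2.169 × √(2/98) = 2.169 × 0.1429 = 0.310.

d_min ≈ 0.31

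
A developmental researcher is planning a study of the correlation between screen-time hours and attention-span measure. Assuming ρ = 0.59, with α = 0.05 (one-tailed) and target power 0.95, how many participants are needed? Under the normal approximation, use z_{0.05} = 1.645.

Fisher's z: C = ½·ln((1+r)/(1−r)) = ½·ln(3.8780) = 0.6777.
n = ((z_{α} + z_β)/C)² + 3.
(1.645 + 1.645) / 0.6777 = 3.290 / 0.6777 = 4.855.
n = 4.855² + 3 = 23.57 + 3 = 26.6.
Round up.

n = 27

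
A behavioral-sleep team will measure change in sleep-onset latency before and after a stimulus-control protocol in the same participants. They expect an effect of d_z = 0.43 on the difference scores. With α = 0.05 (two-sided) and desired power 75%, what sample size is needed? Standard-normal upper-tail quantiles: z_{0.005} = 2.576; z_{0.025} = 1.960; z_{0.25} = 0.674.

For a paired (one-sample on differences) test: n = ((z_{α/2} + z_β) / d)².
z_{α/2} + z_β = 1.960 + 0.674 = 2.634.
n = (2.634 / 0.43)² = 6.126² = 37.52.
Round up.

n = 38 pairs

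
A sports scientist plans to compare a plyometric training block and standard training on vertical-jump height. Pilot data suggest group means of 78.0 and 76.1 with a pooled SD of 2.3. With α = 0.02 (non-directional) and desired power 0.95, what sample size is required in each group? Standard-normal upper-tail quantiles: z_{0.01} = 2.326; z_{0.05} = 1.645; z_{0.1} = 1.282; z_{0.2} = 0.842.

n = 47 per group

Cohen's d = |M₁ − M₂| / SD_pooled = |78.0 − 76.1| / 2.3 = 1.9 / 2.3 = 0.826.
For two independent groups with equal n: n = 2·((z_{α/2} + z_β) / d)².
z_{α/2} + z_β = 2.326 + 1.645 = 3.971.
n = 2 × (3.971 / 0.826)² = 2 × 4.808² = 2 × 23.11 = 46.2.
Round up to the next whole participant.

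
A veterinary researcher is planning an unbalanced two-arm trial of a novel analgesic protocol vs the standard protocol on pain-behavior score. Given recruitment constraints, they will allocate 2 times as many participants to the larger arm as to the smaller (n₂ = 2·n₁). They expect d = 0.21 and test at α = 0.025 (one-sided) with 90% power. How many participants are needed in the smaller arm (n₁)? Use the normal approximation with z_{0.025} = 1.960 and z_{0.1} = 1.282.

With allocation ratio k = n₂/n₁ = 2, Var(x̄₁−x̄₂) = σ²(1/n₁ + 1/(k·n₁)) = σ²·(k+1)/(k·n₁).
So n₁ = (1 + 1/k)·((z_{α} + z_β)/d)² = 1.500 × (3.242/0.21)².
n₁ = 1.500 × 238.33 = 357.5.
Round up: n₁ = 358, giving n₂ = 2 × 358 = 716.

n₁ = 358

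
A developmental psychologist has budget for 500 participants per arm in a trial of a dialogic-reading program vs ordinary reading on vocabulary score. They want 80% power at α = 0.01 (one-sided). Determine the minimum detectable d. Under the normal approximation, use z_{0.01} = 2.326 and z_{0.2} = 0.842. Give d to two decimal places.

For two independent groups of n = 500 each: d_min = (z_{α} + z_β)·√(2/n).
z-sum = 2.326 + 0.842 = 3.168.
d_min = 3.168 × √(2/500) = 3.168 × 0.0632 = 0.200.

d_min ≈ 0.20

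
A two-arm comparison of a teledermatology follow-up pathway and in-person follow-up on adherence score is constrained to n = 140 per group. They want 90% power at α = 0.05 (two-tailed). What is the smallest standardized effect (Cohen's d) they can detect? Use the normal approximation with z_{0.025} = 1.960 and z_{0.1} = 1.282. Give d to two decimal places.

d_min ≈ 0.39

For two independent groups of n = 140 each: d_min = (z_{α/2} + z_β)·√(2/n).
z-sum = 1.960 + 1.282 = 3.242.
d_min = 3.242 × √(2/140) = 3.242 × 0.1195 = 0.387.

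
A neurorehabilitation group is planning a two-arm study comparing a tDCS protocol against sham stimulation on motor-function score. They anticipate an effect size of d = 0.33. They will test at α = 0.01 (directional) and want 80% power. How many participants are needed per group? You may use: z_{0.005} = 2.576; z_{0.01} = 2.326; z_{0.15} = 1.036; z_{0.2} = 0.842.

For two independent groups with equal n: n = 2·((z_{α} + z_β) / d)².
z_{α} + z_β = 2.326 + 0.842 = 3.168.
n = 2 × (3.168 / 0.33)² = 2 × 9.600² = 2 × 92.16 = 184.3.
Round up to the next whole participant.

n = 185 per group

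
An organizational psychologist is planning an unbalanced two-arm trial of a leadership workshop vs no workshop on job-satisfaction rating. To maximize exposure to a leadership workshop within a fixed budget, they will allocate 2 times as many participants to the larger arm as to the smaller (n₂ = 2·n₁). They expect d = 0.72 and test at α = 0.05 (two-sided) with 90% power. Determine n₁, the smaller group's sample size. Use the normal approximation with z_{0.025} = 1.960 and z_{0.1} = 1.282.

With allocation ratio k = n₂/n₁ = 2, Var(x̄₁−x̄₂) = σ²(1/n₁ + 1/(k·n₁)) = σ²·(k+1)/(k·n₁).
So n₁ = (1 + 1/k)·((z_{α/2} + z_β)/d)² = 1.500 × (3.242/0.72)².
n₁ = 1.500 × 20.28 = 30.4.
Round up: n₁ = 31, giving n₂ = 2 × 31 = 62.

n₁ = 31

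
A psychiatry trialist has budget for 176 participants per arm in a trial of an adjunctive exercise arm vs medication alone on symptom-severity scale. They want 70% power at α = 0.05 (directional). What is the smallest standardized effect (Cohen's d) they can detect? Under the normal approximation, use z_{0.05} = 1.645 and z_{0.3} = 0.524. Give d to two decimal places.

For two independent groups of n = 176 each: d_min = (z_{α} + z_β)·√(2/n).
z-sum = 1.645 + 0.524 = 2.169.
d_min = 2.169 × √(2/176) = 2.169 × 0.1066 = 0.231.

d_min ≈ 0.23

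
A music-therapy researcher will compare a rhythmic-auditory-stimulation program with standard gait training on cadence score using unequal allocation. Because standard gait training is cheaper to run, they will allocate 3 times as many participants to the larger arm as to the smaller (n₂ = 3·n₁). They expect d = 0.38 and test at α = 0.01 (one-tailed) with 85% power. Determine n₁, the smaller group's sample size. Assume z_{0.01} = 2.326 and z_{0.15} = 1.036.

n₁ = 105

With allocation ratio k = n₂/n₁ = 3, Var(x̄₁−x̄₂) = σ²(1/n₁ + 1/(k·n₁)) = σ²·(k+1)/(k·n₁).
So n₁ = (1 + 1/k)·((z_{α} + z_β)/d)² = 1.333 × (3.362/0.38)².
n₁ = 1.333 × 78.28 = 104.4.
Round up: n₁ = 105, giving n₂ = 3 × 105 = 315.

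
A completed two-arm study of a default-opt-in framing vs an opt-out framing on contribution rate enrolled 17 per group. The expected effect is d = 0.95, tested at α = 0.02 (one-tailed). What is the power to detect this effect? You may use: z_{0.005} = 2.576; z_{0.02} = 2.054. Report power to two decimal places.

For two equal groups, power = Φ(d·√(n/2) − z_{α}).
d·√(n/2) = 0.95 × √(17/2) = 0.95 × 2.915 = 2.770.
z_β = 2.770 − 2.054 = 0.716.
Power = Φ(0.716) = 0.763.

power ≈ 0.76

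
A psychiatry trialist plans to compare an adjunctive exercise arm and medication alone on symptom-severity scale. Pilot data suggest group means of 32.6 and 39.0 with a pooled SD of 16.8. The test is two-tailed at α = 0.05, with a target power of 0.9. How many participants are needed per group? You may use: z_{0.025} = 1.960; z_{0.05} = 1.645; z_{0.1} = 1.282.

Cohen's d = |M₁ − M₂| / SD_pooled = |32.6 − 39.0| / 16.8 = 6.4 / 16.8 = 0.381.
For two independent groups with equal n: n = 2·((z_{α/2} + z_β) / d)².
z_{α/2} + z_β = 1.960 + 1.282 = 3.242.
n = 2 × (3.242 / 0.381)² = 2 × 8.509² = 2 × 72.41 = 144.8.
Round up to the next whole participant.

n = 145 per group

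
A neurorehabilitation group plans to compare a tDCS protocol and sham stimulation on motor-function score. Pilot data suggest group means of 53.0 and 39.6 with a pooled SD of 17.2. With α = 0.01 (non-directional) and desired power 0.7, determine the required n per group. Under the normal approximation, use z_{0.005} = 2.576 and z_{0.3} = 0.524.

Cohen's d = |M₁ − M₂| / SD_pooled = |53.0 − 39.6| / 17.2 = 13.4 / 17.2 = 0.779.
For two independent groups with equal n: n = 2·((z_{α/2} + z_β) / d)².
z_{α/2} + z_β = 2.576 + 0.524 = 3.100.
n = 2 × (3.100 / 0.779)² = 2 × 3.979² = 2 × 15.84 = 31.7.
Round up to the next whole participant.

n = 32 per group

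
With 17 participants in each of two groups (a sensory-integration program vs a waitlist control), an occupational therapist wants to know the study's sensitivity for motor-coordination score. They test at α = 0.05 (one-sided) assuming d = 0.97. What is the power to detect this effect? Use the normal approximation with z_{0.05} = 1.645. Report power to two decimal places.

power ≈ 0.88

For two equal groups, power = Φ(d·√(n/2) − z_{α}).
d·√(n/2) = 0.97 × √(17/2) = 0.97 × 2.915 = 2.828.
z_β = 2.828 − 1.645 = 1.183.
Power = Φ(1.183) = 0.882.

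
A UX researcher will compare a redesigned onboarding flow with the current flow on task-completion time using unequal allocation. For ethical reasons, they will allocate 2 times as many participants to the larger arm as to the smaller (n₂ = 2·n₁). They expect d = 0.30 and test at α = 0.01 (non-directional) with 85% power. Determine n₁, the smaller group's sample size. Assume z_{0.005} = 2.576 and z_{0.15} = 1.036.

n₁ = 218

With allocation ratio k = n₂/n₁ = 2, Var(x̄₁−x̄₂) = σ²(1/n₁ + 1/(k·n₁)) = σ²·(k+1)/(k·n₁).
So n₁ = (1 + 1/k)·((z_{α/2} + z_β)/d)² = 1.500 × (3.612/0.30)².
n₁ = 1.500 × 144.96 = 217.4.
Round up: n₁ = 218, giving n₂ = 2 × 218 = 436.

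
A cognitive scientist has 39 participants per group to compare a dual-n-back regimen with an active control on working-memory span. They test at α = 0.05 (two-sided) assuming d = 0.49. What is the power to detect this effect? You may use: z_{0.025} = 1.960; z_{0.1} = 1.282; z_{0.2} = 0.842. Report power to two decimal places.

power ≈ 0.58

For two equal groups, power = Φ(d·√(n/2) − z_{α/2}).
d·√(n/2) = 0.49 × √(39/2) = 0.49 × 4.416 = 2.164.
z_β = 2.164 − 1.960 = 0.204.
Power = Φ(0.204) = 0.581.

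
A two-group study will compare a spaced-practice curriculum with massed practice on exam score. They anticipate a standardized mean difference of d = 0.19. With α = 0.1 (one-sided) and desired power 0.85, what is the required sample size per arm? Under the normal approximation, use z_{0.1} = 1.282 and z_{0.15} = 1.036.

n = 298 per group

For two independent groups with equal n: n = 2·((z_{α} + z_β) / d)².
z_{α} + z_β = 1.282 + 1.036 = 2.318.
n = 2 × (2.318 / 0.19)² = 2 × 12.200² = 2 × 148.84 = 297.7.
Round up to the next whole participant.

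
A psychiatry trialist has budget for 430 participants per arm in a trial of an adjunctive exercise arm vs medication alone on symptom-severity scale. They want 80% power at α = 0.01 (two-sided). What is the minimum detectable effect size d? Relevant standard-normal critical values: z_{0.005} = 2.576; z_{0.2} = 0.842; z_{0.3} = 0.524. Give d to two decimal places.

d_min ≈ 0.23

For two independent groups of n = 430 each: d_min = (z_{α/2} + z_β)·√(2/n).
z-sum = 2.576 + 0.842 = 3.418.
d_min = 3.418 × √(2/430) = 3.418 × 0.0682 = 0.233.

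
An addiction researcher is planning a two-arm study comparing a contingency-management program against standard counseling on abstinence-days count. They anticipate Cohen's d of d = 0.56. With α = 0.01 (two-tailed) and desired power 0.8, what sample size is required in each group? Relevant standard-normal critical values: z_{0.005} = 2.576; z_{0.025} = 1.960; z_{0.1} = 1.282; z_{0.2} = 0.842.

For two independent groups with equal n: n = 2·((z_{α/2} + z_β) / d)².
z_{α/2} + z_β = 2.576 + 0.842 = 3.418.
n = 2 × (3.418 / 0.56)² = 2 × 6.104² = 2 × 37.25 = 74.5.
Round up to the next whole participant.

n = 75 per group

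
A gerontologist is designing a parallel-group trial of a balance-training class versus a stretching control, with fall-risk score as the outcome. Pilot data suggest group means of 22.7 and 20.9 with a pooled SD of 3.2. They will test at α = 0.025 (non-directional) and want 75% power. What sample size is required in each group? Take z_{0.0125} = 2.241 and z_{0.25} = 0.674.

n = 54 per group

Cohen's d = |M₁ − M₂| / SD_pooled = |22.7 − 20.9| / 3.2 = 1.8 / 3.2 = 0.563.
For two independent groups with equal n: n = 2·((z_{α/2} + z_β) / d)².
z_{α/2} + z_β = 2.241 + 0.674 = 2.915.
n = 2 × (2.915 / 0.563)² = 2 × 5.178² = 2 × 26.81 = 53.6.
Round up to the next whole participant.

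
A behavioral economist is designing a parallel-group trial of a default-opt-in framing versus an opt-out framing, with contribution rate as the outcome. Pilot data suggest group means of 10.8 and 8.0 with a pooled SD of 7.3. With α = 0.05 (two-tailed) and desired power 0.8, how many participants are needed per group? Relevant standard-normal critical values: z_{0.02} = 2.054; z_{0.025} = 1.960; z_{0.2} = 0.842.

n = 107 per group

Cohen's d = |M₁ − M₂| / SD_pooled = |10.8 − 8.0| / 7.3 = 2.8 / 7.3 = 0.384.
For two independent groups with equal n: n = 2·((z_{α/2} + z_β) / d)².
z_{α/2} + z_β = 1.960 + 0.842 = 2.802.
n = 2 × (2.802 / 0.384)² = 2 × 7.297² = 2 × 53.24 = 106.5.
Round up to the next whole participant.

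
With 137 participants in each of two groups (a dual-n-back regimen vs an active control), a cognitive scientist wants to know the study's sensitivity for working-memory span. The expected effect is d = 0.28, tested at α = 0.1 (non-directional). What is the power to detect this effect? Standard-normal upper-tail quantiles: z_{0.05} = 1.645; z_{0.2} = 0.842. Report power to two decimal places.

power ≈ 0.75

For two equal groups, power = Φ(d·√(n/2) − z_{α/2}).
d·√(n/2) = 0.28 × √(137/2) = 0.28 × 8.276 = 2.317.
z_β = 2.317 − 1.645 = 0.672.
Power = Φ(0.672) = 0.749.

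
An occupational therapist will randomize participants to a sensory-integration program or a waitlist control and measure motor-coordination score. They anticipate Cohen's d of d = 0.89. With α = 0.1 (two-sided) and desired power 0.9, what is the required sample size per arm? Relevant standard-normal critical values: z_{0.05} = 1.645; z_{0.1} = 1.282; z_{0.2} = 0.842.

For two independent groups with equal n: n = 2·((z_{α/2} + z_β) / d)².
z_{α/2} + z_β = 1.645 + 1.282 = 2.927.
n = 2 × (2.927 / 0.89)² = 2 × 3.289² = 2 × 10.82 = 21.6.
Round up to the next whole participant.

n = 22 per group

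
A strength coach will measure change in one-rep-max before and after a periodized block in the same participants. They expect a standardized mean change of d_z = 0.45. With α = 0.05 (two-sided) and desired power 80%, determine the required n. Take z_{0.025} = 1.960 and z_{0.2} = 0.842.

For a paired (one-sample on differences) test: n = ((z_{α/2} + z_β) / d)².
z_{α/2} + z_β = 1.960 + 0.842 = 2.802.
n = (2.802 / 0.45)² = 6.227² = 38.77.
Round up.

n = 39 pairs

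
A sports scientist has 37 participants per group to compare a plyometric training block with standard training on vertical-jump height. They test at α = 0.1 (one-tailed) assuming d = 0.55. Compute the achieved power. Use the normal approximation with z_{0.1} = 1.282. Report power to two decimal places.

power ≈ 0.86

For two equal groups, power = Φ(d·√(n/2) − z_{α}).
d·√(n/2) = 0.55 × √(37/2) = 0.55 × 4.301 = 2.366.
z_β = 2.366 − 1.282 = 1.084.
Power = Φ(1.084) = 0.861.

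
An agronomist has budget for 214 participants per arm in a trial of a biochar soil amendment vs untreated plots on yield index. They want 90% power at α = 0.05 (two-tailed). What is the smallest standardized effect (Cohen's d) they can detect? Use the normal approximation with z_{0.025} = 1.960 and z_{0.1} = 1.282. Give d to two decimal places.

d_min ≈ 0.31

For two independent groups of n = 214 each: d_min = (z_{α/2} + z_β)·√(2/n).
z-sum = 1.960 + 1.282 = 3.242.
d_min = 3.242 × √(2/214) = 3.242 × 0.0967 = 0.313.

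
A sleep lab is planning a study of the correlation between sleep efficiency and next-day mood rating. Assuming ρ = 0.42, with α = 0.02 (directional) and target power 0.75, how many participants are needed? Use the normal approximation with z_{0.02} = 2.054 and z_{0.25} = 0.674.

Fisher's z: C = ½·ln((1+r)/(1−r)) = ½·ln(2.4483) = 0.4477.
n = ((z_{α} + z_β)/C)² + 3.
(2.054 + 0.674) / 0.4477 = 2.728 / 0.4477 = 6.093.
n = 6.093² + 3 = 37.13 + 3 = 40.1.
Round up.

n = 41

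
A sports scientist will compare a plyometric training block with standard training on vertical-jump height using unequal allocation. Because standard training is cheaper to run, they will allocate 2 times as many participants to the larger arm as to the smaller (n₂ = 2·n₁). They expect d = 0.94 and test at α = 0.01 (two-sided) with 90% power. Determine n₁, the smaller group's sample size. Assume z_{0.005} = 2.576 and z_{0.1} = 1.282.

With allocation ratio k = n₂/n₁ = 2, Var(x̄₁−x̄₂) = σ²(1/n₁ + 1/(k·n₁)) = σ²·(k+1)/(k·n₁).
So n₁ = (1 + 1/k)·((z_{α/2} + z_β)/d)² = 1.500 × (3.858/0.94)².
n₁ = 1.500 × 16.84 = 25.3.
Round up: n₁ = 26, giving n₂ = 2 × 26 = 52.

n₁ = 26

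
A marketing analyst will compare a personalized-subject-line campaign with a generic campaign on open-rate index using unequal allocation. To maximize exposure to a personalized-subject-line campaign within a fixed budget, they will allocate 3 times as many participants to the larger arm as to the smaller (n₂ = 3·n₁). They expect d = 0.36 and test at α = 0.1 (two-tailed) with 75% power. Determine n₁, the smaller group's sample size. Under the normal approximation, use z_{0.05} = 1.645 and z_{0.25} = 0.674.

n₁ = 56

With allocation ratio k = n₂/n₁ = 3, Var(x̄₁−x̄₂) = σ²(1/n₁ + 1/(k·n₁)) = σ²·(k+1)/(k·n₁).
So n₁ = (1 + 1/k)·((z_{α/2} + z_β)/d)² = 1.333 × (2.319/0.36)².
n₁ = 1.333 × 41.50 = 55.3.
Round up: n₁ = 56, giving n₂ = 3 × 56 = 168.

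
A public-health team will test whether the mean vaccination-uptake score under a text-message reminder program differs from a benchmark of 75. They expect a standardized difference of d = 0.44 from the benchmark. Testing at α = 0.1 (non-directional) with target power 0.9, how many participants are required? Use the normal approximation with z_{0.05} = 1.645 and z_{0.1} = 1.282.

n = 45

For a one-sample test: n = ((z_{α/2} + z_β) / d)².
z_{α/2} + z_β = 1.645 + 1.282 = 2.927.
n = (2.927 / 0.44)² = 6.652² = 44.25.
Round up.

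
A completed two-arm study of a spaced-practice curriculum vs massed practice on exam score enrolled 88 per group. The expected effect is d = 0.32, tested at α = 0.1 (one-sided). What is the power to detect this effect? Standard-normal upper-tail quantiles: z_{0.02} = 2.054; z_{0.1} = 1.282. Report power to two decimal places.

power ≈ 0.80

For two equal groups, power = Φ(d·√(n/2) − z_{α}).
d·√(n/2) = 0.32 × √(88/2) = 0.32 × 6.633 = 2.123.
z_β = 2.123 − 1.282 = 0.841.
Power = Φ(0.841) = 0.800.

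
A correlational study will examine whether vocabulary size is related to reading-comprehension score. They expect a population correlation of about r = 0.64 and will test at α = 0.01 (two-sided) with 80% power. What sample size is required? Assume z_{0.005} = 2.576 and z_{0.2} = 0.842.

Fisher's z: C = ½·ln((1+r)/(1−r)) = ½·ln(4.5556) = 0.7582.
n = ((z_{α/2} + z_β)/C)² + 3.
(2.576 + 0.842) / 0.7582 = 3.418 / 0.7582 = 4.508.
n = 4.508² + 3 = 20.32 + 3 = 23.3.
Round up.

n = 24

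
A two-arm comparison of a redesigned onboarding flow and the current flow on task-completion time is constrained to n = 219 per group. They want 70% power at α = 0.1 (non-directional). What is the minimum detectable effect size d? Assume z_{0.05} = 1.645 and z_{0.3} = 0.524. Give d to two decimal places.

For two independent groups of n = 219 each: d_min = (z_{α/2} + z_β)·√(2/n).
z-sum = 1.645 + 0.524 = 2.169.
d_min = 2.169 × √(2/219) = 2.169 × 0.0956 = 0.207.

d_min ≈ 0.21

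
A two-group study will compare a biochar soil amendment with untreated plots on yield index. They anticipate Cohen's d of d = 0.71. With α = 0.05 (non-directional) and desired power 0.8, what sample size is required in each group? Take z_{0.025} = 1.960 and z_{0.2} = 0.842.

n = 32 per group

For two independent groups with equal n: n = 2·((z_{α/2} + z_β) / d)².
z_{α/2} + z_β = 1.960 + 0.842 = 2.802.
n = 2 × (2.802 / 0.71)² = 2 × 3.946² = 2 × 15.57 = 31.1.
Round up to the next whole participant.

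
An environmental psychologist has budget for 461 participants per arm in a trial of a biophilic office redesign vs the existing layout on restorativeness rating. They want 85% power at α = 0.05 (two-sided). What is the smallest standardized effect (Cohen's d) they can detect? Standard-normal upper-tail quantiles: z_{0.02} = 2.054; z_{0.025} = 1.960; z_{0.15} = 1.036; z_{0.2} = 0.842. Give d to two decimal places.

d_min ≈ 0.20

For two independent groups of n = 461 each: d_min = (z_{α/2} + z_β)·√(2/n).
z-sum = 1.960 + 1.036 = 2.996.
d_min = 2.996 × √(2/461) = 2.996 × 0.0659 = 0.197.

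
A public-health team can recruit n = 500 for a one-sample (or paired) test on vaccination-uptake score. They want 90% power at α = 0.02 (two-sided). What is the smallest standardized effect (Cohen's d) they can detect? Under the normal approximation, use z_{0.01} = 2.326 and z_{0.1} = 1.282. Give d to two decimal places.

For a single sample (or paired design) of n = 500: d_min = (z_{α/2} + z_β)/√n.
z-sum = 2.326 + 1.282 = 3.608.
d_min = 3.608 / √500 = 3.608 / 22.361 = 0.161.

d_min ≈ 0.16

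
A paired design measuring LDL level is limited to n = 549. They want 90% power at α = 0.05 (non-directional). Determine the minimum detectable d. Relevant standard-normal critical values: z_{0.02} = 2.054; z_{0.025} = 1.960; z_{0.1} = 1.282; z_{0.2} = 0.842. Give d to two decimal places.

For a single sample (or paired design) of n = 549: d_min = (z_{α/2} + z_β)/√n.
z-sum = 1.960 + 1.282 = 3.242.
d_min = 3.242 / √549 = 3.242 / 23.431 = 0.138.

d_min ≈ 0.14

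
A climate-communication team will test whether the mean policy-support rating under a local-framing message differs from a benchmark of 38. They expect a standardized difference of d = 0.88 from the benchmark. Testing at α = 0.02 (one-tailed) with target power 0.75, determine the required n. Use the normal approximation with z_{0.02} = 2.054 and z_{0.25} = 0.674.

For a one-sample test: n = ((z_{α} + z_β) / d)².
z_{α} + z_β = 2.054 + 0.674 = 2.728.
n = (2.728 / 0.88)² = 3.100² = 9.61.
Round up.

n = 10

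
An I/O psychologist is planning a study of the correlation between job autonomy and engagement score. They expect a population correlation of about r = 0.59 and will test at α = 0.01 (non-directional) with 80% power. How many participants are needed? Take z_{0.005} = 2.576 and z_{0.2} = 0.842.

n = 29

Fisher's z: C = ½·ln((1+r)/(1−r)) = ½·ln(3.8780) = 0.6777.
n = ((z_{α/2} + z_β)/C)² + 3.
(2.576 + 0.842) / 0.6777 = 3.418 / 0.6777 = 5.044.
n = 5.044² + 3 = 25.44 + 3 = 28.4.
Round up.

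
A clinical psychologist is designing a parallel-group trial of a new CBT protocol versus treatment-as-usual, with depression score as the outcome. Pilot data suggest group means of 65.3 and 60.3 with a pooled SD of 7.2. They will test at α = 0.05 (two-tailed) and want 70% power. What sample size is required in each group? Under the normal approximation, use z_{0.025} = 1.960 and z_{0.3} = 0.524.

n = 26 per group

Cohen's d = |M₁ − M₂| / SD_pooled = |65.3 − 60.3| / 7.2 = 5.0 / 7.2 = 0.694.
For two independent groups with equal n: n = 2·((z_{α/2} + z_β) / d)².
z_{α/2} + z_β = 1.960 + 0.524 = 2.484.
n = 2 × (2.484 / 0.694)² = 2 × 3.579² = 2 × 12.81 = 25.6.
Round up to the next whole participant.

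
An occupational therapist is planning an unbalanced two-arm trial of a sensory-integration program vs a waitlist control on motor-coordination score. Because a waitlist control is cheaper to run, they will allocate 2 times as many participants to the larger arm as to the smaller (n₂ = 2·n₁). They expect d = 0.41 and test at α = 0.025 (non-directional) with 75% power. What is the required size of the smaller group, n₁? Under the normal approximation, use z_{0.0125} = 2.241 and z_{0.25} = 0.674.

With allocation ratio k = n₂/n₁ = 2, Var(x̄₁−x̄₂) = σ²(1/n₁ + 1/(k·n₁)) = σ²·(k+1)/(k·n₁).
So n₁ = (1 + 1/k)·((z_{α/2} + z_β)/d)² = 1.500 × (2.915/0.41)².
n₁ = 1.500 × 50.55 = 75.8.
Round up: n₁ = 76, giving n₂ = 2 × 76 = 152.

n₁ = 76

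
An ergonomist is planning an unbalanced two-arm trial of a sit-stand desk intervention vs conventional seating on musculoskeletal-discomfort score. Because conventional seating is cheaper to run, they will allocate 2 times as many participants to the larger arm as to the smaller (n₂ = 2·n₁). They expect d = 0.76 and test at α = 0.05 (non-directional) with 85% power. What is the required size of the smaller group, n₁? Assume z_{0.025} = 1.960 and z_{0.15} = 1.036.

With allocation ratio k = n₂/n₁ = 2, Var(x̄₁−x̄₂) = σ²(1/n₁ + 1/(k·n₁)) = σ²·(k+1)/(k·n₁).
So n₁ = (1 + 1/k)·((z_{α/2} + z_β)/d)² = 1.500 × (2.996/0.76)².
n₁ = 1.500 × 15.54 = 23.3.
Round up: n₁ = 24, giving n₂ = 2 × 24 = 48.

n₁ = 24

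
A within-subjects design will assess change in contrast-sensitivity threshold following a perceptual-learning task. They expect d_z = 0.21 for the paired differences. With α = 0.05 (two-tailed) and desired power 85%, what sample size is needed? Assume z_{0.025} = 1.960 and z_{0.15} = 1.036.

For a paired (one-sample on differences) test: n = ((z_{α/2} + z_β) / d)².
z_{α/2} + z_β = 1.960 + 1.036 = 2.996.
n = (2.996 / 0.21)² = 14.267² = 203.54.
Round up.

n = 204 pairs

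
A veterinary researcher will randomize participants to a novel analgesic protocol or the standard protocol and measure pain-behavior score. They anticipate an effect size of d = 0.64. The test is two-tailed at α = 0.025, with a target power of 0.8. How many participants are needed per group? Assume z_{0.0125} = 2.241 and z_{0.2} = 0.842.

n = 47 per group

For two independent groups with equal n: n = 2·((z_{α/2} + z_β) / d)².
z_{α/2} + z_β = 2.241 + 0.842 = 3.083.
n = 2 × (3.083 / 0.64)² = 2 × 4.817² = 2 × 23.21 = 46.4.
Round up to the next whole participant.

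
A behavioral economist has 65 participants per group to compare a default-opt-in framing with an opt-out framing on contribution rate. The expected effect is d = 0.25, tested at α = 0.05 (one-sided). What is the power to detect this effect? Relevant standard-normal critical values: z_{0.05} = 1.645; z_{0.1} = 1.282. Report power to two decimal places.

For two equal groups, power = Φ(d·√(n/2) − z_{α}).
d·√(n/2) = 0.25 × √(65/2) = 0.25 × 5.701 = 1.425.
z_β = 1.425 − 1.645 = -0.220.
Power = Φ(-0.220) = 0.413.

power ≈ 0.41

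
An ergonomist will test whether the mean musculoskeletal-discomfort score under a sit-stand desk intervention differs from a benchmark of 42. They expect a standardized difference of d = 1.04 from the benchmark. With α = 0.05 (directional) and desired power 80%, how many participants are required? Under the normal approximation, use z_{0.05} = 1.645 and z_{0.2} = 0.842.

n = 6

For a one-sample test: n = ((z_{α} + z_β) / d)².
z_{α} + z_β = 1.645 + 0.842 = 2.487.
n = (2.487 / 1.04)² = 2.391² = 5.72.
Round up.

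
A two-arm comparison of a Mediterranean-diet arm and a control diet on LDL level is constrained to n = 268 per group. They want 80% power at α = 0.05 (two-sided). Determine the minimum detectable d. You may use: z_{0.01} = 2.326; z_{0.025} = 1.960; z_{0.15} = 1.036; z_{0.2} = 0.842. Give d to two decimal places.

d_min ≈ 0.24

For two independent groups of n = 268 each: d_min = (z_{α/2} + z_β)·√(2/n).
z-sum = 1.960 + 0.842 = 2.802.
d_min = 2.802 × √(2/268) = 2.802 × 0.0864 = 0.242.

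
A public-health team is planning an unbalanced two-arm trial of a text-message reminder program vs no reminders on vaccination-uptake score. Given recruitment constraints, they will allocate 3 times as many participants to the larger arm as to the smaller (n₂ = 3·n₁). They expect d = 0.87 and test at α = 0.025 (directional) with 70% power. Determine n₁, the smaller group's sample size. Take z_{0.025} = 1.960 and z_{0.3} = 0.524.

With allocation ratio k = n₂/n₁ = 3, Var(x̄₁−x̄₂) = σ²(1/n₁ + 1/(k·n₁)) = σ²·(k+1)/(k·n₁).
So n₁ = (1 + 1/k)·((z_{α} + z_β)/d)² = 1.333 × (2.484/0.87)².
n₁ = 1.333 × 8.15 = 10.9.
Round up: n₁ = 11, giving n₂ = 3 × 11 = 33.

n₁ = 11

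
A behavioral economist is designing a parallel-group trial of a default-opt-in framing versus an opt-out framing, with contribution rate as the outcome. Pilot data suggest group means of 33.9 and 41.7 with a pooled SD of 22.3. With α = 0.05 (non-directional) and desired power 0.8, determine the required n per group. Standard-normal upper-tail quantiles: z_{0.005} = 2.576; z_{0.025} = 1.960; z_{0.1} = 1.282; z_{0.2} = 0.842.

n = 129 per group

Cohen's d = |M₁ − M₂| / SD_pooled = |33.9 − 41.7| / 22.3 = 7.8 / 22.3 = 0.350.
For two independent groups with equal n: n = 2·((z_{α/2} + z_β) / d)².
z_{α/2} + z_β = 1.960 + 0.842 = 2.802.
n = 2 × (2.802 / 0.350)² = 2 × 8.006² = 2 × 64.09 = 128.2.
Round up to the next whole participant.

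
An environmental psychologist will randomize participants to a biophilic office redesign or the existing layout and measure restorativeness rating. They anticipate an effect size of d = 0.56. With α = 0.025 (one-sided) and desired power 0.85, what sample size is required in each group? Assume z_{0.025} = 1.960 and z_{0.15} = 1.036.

n = 58 per group

For two independent groups with equal n: n = 2·((z_{α} + z_β) / d)².
z_{α} + z_β = 1.960 + 1.036 = 2.996.
n = 2 × (2.996 / 0.56)² = 2 × 5.350² = 2 × 28.62 = 57.2.
Round up to the next whole participant.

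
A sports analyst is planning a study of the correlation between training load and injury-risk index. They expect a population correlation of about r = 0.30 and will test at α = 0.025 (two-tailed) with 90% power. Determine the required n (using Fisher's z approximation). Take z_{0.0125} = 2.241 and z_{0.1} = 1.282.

Fisher's z: C = ½·ln((1+r)/(1−r)) = ½·ln(1.8571) = 0.3095.
n = ((z_{α/2} + z_β)/C)² + 3.
(2.241 + 1.282) / 0.3095 = 3.523 / 0.3095 = 11.383.
n = 11.383² + 3 = 129.57 + 3 = 132.6.
Round up.

n = 133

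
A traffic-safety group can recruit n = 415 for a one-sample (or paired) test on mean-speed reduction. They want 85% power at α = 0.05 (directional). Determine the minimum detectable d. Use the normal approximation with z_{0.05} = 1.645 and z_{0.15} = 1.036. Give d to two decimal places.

d_min ≈ 0.13

For a single sample (or paired design) of n = 415: d_min = (z_{α} + z_β)/√n.
z-sum = 1.645 + 1.036 = 2.681.
d_min = 2.681 / √415 = 2.681 / 20.372 = 0.132.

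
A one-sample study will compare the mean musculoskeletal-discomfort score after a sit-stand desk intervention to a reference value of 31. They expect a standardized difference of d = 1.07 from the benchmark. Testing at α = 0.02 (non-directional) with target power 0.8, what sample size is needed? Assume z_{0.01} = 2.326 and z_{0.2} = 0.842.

n = 9

For a one-sample test: n = ((z_{α/2} + z_β) / d)².
z_{α/2} + z_β = 2.326 + 0.842 = 3.168.
n = (3.168 / 1.07)² = 2.961² = 8.77.
Round up.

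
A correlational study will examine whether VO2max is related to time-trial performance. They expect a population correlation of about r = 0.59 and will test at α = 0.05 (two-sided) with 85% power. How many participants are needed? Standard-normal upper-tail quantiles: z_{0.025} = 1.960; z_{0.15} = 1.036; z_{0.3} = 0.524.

n = 23

Fisher's z: C = ½·ln((1+r)/(1−r)) = ½·ln(3.8780) = 0.6777.
n = ((z_{α/2} + z_β)/C)² + 3.
(1.960 + 1.036) / 0.6777 = 2.996 / 0.6777 = 4.421.
n = 4.421² + 3 = 19.54 + 3 = 22.5.
Round up.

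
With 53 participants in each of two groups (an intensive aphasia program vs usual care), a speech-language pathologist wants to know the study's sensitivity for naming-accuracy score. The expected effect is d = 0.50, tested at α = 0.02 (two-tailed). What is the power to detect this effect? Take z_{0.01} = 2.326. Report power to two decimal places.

power ≈ 0.60

For two equal groups, power = Φ(d·√(n/2) − z_{α/2}).
d·√(n/2) = 0.50 × √(53/2) = 0.50 × 5.148 = 2.574.
z_β = 2.574 − 2.326 = 0.248.
Power = Φ(0.248) = 0.598.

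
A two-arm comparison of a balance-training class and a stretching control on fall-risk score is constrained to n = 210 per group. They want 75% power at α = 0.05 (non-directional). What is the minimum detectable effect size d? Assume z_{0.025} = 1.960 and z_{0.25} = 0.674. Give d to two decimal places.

For two independent groups of n = 210 each: d_min = (z_{α/2} + z_β)·√(2/n).
z-sum = 1.960 + 0.674 = 2.634.
d_min = 2.634 × √(2/210) = 2.634 × 0.0976 = 0.257.

d_min ≈ 0.26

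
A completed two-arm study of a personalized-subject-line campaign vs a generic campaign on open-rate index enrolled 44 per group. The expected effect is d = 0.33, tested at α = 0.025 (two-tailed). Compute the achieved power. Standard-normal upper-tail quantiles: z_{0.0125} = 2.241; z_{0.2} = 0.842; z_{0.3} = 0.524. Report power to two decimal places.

For two equal groups, power = Φ(d·√(n/2) − z_{α/2}).
d·√(n/2) = 0.33 × √(44/2) = 0.33 × 4.690 = 1.548.
z_β = 1.548 − 2.241 = -0.693.
Power = Φ(-0.693) = 0.244.

power ≈ 0.24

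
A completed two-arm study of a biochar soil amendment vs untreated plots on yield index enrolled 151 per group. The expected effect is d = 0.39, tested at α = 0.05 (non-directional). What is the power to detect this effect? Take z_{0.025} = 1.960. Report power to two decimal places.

For two equal groups, power = Φ(d·√(n/2) − z_{α/2}).
d·√(n/2) = 0.39 × √(151/2) = 0.39 × 8.689 = 3.389.
z_β = 3.389 − 1.960 = 1.429.
Power = Φ(1.429) = 0.923.

power ≈ 0.92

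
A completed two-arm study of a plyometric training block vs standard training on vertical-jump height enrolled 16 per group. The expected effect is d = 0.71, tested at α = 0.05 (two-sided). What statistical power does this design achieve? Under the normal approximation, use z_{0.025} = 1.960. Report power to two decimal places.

power ≈ 0.52

For two equal groups, power = Φ(d·√(n/2) − z_{α/2}).
d·√(n/2) = 0.71 × √(16/2) = 0.71 × 2.828 = 2.008.
z_β = 2.008 − 1.960 = 0.048.
Power = Φ(0.048) = 0.519.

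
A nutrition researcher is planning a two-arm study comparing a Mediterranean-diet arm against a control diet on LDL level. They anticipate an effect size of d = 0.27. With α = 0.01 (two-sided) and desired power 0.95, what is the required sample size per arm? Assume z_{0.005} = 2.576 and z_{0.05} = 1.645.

n = 489 per group

For two independent groups with equal n: n = 2·((z_{α/2} + z_β) / d)².
z_{α/2} + z_β = 2.576 + 1.645 = 4.221.
n = 2 × (4.221 / 0.27)² = 2 × 15.633² = 2 × 244.40 = 488.8.
Round up to the next whole participant.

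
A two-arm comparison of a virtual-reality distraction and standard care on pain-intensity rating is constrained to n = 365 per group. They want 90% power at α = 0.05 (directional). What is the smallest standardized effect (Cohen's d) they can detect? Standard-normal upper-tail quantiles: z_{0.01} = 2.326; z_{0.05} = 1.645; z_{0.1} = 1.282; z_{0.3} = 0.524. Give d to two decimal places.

For two independent groups of n = 365 each: d_min = (z_{α} + z_β)·√(2/n).
z-sum = 1.645 + 1.282 = 2.927.
d_min = 2.927 × √(2/365) = 2.927 × 0.0740 = 0.217.

d_min ≈ 0.22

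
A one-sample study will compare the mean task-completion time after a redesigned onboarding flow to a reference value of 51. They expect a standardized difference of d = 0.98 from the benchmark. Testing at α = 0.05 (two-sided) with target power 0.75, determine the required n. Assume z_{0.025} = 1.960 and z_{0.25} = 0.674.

For a one-sample test: n = ((z_{α/2} + z_β) / d)².
z_{α/2} + z_β = 1.960 + 0.674 = 2.634.
n = (2.634 / 0.98)² = 2.688² = 7.22.
Round up.

n = 8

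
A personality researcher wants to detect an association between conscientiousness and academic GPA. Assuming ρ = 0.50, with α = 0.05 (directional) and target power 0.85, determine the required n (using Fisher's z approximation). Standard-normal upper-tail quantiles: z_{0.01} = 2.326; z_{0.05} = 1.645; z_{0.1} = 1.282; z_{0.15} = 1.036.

n = 27

Fisher's z: C = ½·ln((1+r)/(1−r)) = ½·ln(3.0000) = 0.5493.
n = ((z_{α} + z_β)/C)² + 3.
(1.645 + 1.036) / 0.5493 = 2.681 / 0.5493 = 4.881.
n = 4.881² + 3 = 23.82 + 3 = 26.8.
Round up.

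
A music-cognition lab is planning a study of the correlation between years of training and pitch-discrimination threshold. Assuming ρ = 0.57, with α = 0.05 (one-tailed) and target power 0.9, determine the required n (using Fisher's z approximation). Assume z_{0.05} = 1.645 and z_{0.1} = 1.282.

Fisher's z: C = ½·ln((1+r)/(1−r)) = ½·ln(3.6512) = 0.6475.
n = ((z_{α} + z_β)/C)² + 3.
(1.645 + 1.282) / 0.6475 = 2.927 / 0.6475 = 4.520.
n = 4.520² + 3 = 20.43 + 3 = 23.4.
Round up.

n = 24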